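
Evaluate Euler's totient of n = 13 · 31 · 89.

φ(35867) = 35867 · (1 − 1/13) · (1 − 1/31) · (1 − 1/89)
       = 35867 · 31680/35867 = 31680.

31680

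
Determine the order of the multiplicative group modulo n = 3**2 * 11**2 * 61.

39600

φ(3^2) = 3^2 − 3^1 = 9 − 3 = 6.
φ(11^2) = 11^2 − 11^1 = 121 − 11 = 110.
φ(61) = 61 − 1 = 60.
Multiply: 6 · 110 · 60 = 39600.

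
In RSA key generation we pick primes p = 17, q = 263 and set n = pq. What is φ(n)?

For distinct primes, φ(pq) = (p−1)(q−1) = 16 × 262 = 4192.

4192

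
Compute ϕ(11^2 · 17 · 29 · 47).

φ(2803691) = 2803691 · (1 − 1/11) · (1 − 1/17) · (1 − 1/29) · (1 − 1/47)
       = 2803691 · 206080/254881 = 2266880.

2266880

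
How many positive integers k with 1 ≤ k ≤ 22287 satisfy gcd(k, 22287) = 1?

Factor 22287: 22287 = 3 × 17 × 19 × 23.
φ(3) = 3 − 1 = 2.
φ(17) = 17 − 1 = 16.
φ(19) = 19 − 1 = 18.
φ(23) = 23 − 1 = 22.
φ(22287) = 2 × 16 × 18 × 22 = 12672.

12672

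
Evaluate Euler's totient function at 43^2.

φ(1849) = 1849 · (1 − 1/43)
       = 1849 · 42/43 = 1806.

1806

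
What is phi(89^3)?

φ(89^3) = 89^2·(89−1) = 7921·88 = 697048.

697048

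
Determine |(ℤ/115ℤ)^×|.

88

Prime factorization: 115 = 5 × 23.
φ(5) = 5 − 1 = 4.
φ(23) = 23 − 1 = 22.
Multiply: 4 · 22 = 88.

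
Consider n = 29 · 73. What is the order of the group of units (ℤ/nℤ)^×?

2016

φ(2117) = 2117 · (1 − 1/29) · (1 − 1/73)
       = 2117 · 2016/2117 = 2016.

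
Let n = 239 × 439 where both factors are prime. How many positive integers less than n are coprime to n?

104244

For distinct primes, φ(pq) = (p−1)(q−1) = 238 × 438 = 104244.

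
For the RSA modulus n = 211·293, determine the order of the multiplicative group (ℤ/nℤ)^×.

61320

φ(61823) = 61823 · (1 − 1/211) · (1 − 1/293)
       = 61823 · 61320/61823 = 61320.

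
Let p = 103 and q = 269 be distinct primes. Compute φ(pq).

φ(27707) = 27707 · (1 − 1/103) · (1 − 1/269)
       = 27707 · 27336/27707 = 27336.

27336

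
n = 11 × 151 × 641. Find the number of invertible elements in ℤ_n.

960000

φ(1064701) = 1064701 · (1 − 1/11) · (1 − 1/151) · (1 − 1/641)
       = 1064701 · 960000/1064701 = 960000.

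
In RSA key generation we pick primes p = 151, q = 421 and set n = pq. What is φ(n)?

For distinct primes, φ(pq) = (p−1)(q−1) = 150 × 420 = 63000.

63000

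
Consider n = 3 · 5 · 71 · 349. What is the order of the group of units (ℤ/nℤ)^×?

194880

φ(3) = 3 − 1 = 2.
φ(5) = 5 − 1 = 4.
φ(71) = 71 − 1 = 70.
φ(349) = 349 − 1 = 348.
Multiply: 2 · 4 · 70 · 348 = 194880.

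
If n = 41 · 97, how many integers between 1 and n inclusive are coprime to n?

φ(41) = 41 − 1 = 40.
φ(97) = 97 − 1 = 96.
Multiply: 40 · 96 = 3840.

3840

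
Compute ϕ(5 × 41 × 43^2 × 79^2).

1780571520

φ(5) = 5 − 1 = 4.
φ(41) = 41 − 1 = 40.
φ(43^2) = 43^2 − 43^1 = 1849 − 43 = 1806.
φ(79^2) = 79^2 − 79^1 = 6241 − 79 = 6162.
Since φ is multiplicative, φ(2365619845) = 4 · 40 · 1806 · 6162 = 1780571520.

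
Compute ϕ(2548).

1008

Factor 2548: 2548 = 2**2 * 7**2 * 13.
φ(2^2) = 2^2 − 2^1 = 4 − 2 = 2.
φ(7^2) = 7^2 − 7^1 = 49 − 7 = 42.
φ(13) = 13 − 1 = 12.
Multiply: 2 · 42 · 12 = 1008.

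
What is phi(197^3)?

φ(197^3) = 197^3 − 197^2 = 7645373 − 38809 = 7606564.

7606564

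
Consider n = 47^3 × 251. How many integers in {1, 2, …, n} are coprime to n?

25403500

φ(47^3) = 47^2·(47−1) = 2209·46 = 101614.
φ(251) = 251 − 1 = 250.
Since φ is multiplicative, φ(26059573) = 101614 · 250 = 25403500.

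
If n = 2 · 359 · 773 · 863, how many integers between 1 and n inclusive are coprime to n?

φ(2) = 2 − 1 = 1.
φ(359) = 359 − 1 = 358.
φ(773) = 773 − 1 = 772.
φ(863) = 863 − 1 = 862.
φ(478977082) = 1 × 358 × 772 × 862 = 238236112.

238236112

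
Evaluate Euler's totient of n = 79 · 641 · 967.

φ(79) = 79 − 1 = 78.
φ(641) = 641 − 1 = 640.
φ(967) = 967 − 1 = 966.
Since φ is multiplicative, φ(48967913) = 78 · 640 · 966 = 48222720.

48222720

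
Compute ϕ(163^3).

4304178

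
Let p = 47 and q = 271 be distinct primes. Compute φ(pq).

12420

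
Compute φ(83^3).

564898

φ(83^3) = 83^3 − 83^2 = 571787 − 6889 = 564898.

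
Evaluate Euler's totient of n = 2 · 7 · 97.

576

φ(2) = 2 − 1 = 1.
φ(7) = 7 − 1 = 6.
φ(97) = 97 − 1 = 96.
Multiply: 1 · 6 · 96 = 576.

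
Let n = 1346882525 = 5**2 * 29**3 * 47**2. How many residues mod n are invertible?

1018215520

φ(5^2) = 5^1·(5−1) = 5·4 = 20.
φ(29^3) = 29^3 − 29^2 = 24389 − 841 = 23548.
φ(47^2) = 47^1·(47−1) = 47·46 = 2162.
Multiply: 20 · 23548 · 2162 = 1018215520.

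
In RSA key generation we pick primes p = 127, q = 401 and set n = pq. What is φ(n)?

φ(pq) = (p−1)(q−1) = 126 · 400 = 50400.

50400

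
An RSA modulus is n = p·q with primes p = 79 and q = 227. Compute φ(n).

For distinct primes, φ(pq) = (p−1)(q−1) = 78 × 226 = 17628.

17628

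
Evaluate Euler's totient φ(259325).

First factor: 259325 = 5^2 · 11 · 23 · 41.
φ(259325) = 259325 · (1 − 1/5) · (1 − 1/11) · (1 − 1/23) · (1 − 1/41)
       = 259325 · 35200/51865 = 176000.

176000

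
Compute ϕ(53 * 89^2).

φ(53) = 53 − 1 = 52.
φ(89^2) = 89^2 − 89^1 = 7921 − 89 = 7832.
Multiply: 52 · 7832 = 407264.

407264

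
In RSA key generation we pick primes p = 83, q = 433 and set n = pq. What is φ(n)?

φ(pq) = (p−1)(q−1) = 82 · 432 = 35424.

35424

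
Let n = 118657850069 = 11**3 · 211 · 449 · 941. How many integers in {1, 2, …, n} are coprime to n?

φ(11^3) = 11^3 − 11^2 = 1331 − 121 = 1210.
φ(211) = 211 − 1 = 210.
φ(449) = 449 − 1 = 448.
φ(941) = 941 − 1 = 940.
φ(118657850069) = 1210 × 210 × 448 × 940 = 107006592000.

107006592000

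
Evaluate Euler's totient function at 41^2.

φ(1681) = 1681 · (1 − 1/41)
       = 1681 · 40/41 = 1640.

1640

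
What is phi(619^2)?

φ(619^2) = 619^2 − 619^1 = 383161 − 619 = 382542.

382542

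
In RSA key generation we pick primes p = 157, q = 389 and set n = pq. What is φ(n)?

φ(157) = 157 − 1 = 156.
φ(389) = 389 − 1 = 388.
Multiply: 156 · 388 = 60528.

60528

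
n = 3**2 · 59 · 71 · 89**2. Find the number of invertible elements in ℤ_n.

φ(298629621) = 298629621 · (1 − 1/3) · (1 − 1/59) · (1 − 1/71) · (1 − 1/89)
       = 298629621 · 714560/1118463 = 190787520.

190787520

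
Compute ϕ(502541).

423360

Prime factorization: 502541 = 13 · 29 · 31 · 43.
φ(13) = 13 − 1 = 12.
φ(29) = 29 − 1 = 28.
φ(31) = 31 − 1 = 30.
φ(43) = 43 − 1 = 42.
Multiply: 12 · 28 · 30 · 42 = 423360.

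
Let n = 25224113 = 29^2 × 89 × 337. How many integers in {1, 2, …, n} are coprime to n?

24009216

φ(25224113) = 25224113 · (1 − 1/29) · (1 − 1/89) · (1 − 1/337)
       = 25224113 · 827904/869797 = 24009216.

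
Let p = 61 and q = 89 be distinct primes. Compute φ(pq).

5280

φ(n) = (p − 1)(q − 1) = (61−1)(89−1) = 60·88 = 5280.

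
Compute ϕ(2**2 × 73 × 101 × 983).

14140800

φ(28990636) = 28990636 · (1 − 1/2) · (1 − 1/73) · (1 − 1/101) · (1 − 1/983)
       = 28990636 · 7070400/14495318 = 14140800.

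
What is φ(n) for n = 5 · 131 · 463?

240240

φ(303265) = 303265 · (1 − 1/5) · (1 − 1/131) · (1 − 1/463)
       = 303265 · 240240/303265 = 240240.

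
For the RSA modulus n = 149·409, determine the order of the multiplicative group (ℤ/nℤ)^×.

60384

φ(60941) = 60941 · (1 − 1/149) · (1 − 1/409)
       = 60941 · 60384/60941 = 60384.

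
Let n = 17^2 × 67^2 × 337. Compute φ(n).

404135424

φ(437197177) = 437197177 · (1 − 1/17) · (1 − 1/67) · (1 − 1/337)
       = 437197177 · 354816/383843 = 404135424.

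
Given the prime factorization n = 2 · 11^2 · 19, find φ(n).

φ(2) = 2 − 1 = 1.
φ(11^2) = 11^2 − 11^1 = 121 − 11 = 110.
φ(19) = 19 − 1 = 18.
Multiply: 1 · 110 · 18 = 1980.

1980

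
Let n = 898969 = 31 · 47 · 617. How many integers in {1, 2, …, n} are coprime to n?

φ(898969) = 898969 · (1 − 1/31) · (1 − 1/47) · (1 − 1/617)
       = 898969 · 850080/898969 = 850080.

850080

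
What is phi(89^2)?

φ(89^2) = 89^1·(89−1) = 89·88 = 7832.

7832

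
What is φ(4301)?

Factor 4301: 4301 = 11 · 17 · 23.
φ(11) = 11 − 1 = 10.
φ(17) = 17 − 1 = 16.
φ(23) = 23 − 1 = 22.
φ(4301) = 10 × 16 × 22 = 3520.

3520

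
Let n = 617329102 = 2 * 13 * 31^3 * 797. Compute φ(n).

275384160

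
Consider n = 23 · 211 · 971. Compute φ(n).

4481400

φ(23) = 23 − 1 = 22.
φ(211) = 211 − 1 = 210.
φ(971) = 971 − 1 = 970.
Multiply: 22 · 210 · 970 = 4481400.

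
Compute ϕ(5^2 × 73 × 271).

388800

φ(494575) = 494575 · (1 − 1/5) · (1 − 1/73) · (1 − 1/271)
       = 494575 · 77760/98915 = 388800.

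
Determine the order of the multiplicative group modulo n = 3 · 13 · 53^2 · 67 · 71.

305585280

φ(521134107) = 521134107 · (1 − 1/3) · (1 − 1/13) · (1 − 1/53) · (1 − 1/67) · (1 − 1/71)
       = 521134107 · 5765760/9832719 = 305585280.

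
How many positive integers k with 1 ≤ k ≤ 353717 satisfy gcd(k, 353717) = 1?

Factor 353717: 353717 = 7 × 13**3 × 23.
φ(353717) = 353717 · (1 − 1/7) · (1 − 1/13) · (1 − 1/23)
       = 353717 · 1584/2093 = 267696.

267696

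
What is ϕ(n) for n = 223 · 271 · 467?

27932040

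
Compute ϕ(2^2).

2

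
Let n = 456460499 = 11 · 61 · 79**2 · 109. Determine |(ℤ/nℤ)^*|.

φ(456460499) = 456460499 · (1 − 1/11) · (1 − 1/61) · (1 − 1/79) · (1 − 1/109)
       = 456460499 · 5054400/5777981 = 399297600.

399297600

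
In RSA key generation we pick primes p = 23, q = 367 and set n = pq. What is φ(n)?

φ(pq) = (p−1)(q−1) = 22 · 366 = 8052.

8052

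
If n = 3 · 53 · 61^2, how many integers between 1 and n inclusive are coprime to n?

φ(3) = 3 − 1 = 2.
φ(53) = 53 − 1 = 52.
φ(61^2) = 61^1·(61−1) = 61·60 = 3660.
Multiply: 2 · 52 · 3660 = 380640.

380640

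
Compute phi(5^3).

100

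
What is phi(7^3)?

φ(343) = 343 · (1 − 1/7)
       = 343 · 6/7 = 294.

294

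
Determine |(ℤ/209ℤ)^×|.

180

Prime factorization: 209 = 11 · 19.
φ(11) = 11 − 1 = 10.
φ(19) = 19 − 1 = 18.
Multiply: 10 · 18 = 180.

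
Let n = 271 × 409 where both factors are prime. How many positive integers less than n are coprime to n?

110160

φ(271) = 271 − 1 = 270.
φ(409) = 409 − 1 = 408.
Since φ is multiplicative, φ(110839) = 270 · 408 = 110160.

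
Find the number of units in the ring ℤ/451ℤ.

451 = 11 · 41.
φ(11) = 11 − 1 = 10.
φ(41) = 41 − 1 = 40.
Multiply: 10 · 40 = 400.

400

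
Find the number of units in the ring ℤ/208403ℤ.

168960

First factor: 208403 = 13 · 17 · 23 · 41.
φ(13) = 13 − 1 = 12.
φ(17) = 17 − 1 = 16.
φ(23) = 23 − 1 = 22.
φ(41) = 41 − 1 = 40.
φ(208403) = 12 × 16 × 22 × 40 = 168960.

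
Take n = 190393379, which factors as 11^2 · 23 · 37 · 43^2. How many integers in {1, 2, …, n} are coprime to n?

157338720

φ(190393379) = 190393379 · (1 − 1/11) · (1 − 1/23) · (1 − 1/37) · (1 − 1/43)
       = 190393379 · 332640/402523 = 157338720.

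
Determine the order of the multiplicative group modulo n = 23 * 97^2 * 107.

21715584

φ(23) = 23 − 1 = 22.
φ(97^2) = 97^1·(97−1) = 97·96 = 9312.
φ(107) = 107 − 1 = 106.
Since φ is multiplicative, φ(23155549) = 22 · 9312 · 106 = 21715584.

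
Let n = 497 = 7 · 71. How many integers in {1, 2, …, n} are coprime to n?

φ(497) = 497 · (1 − 1/7) · (1 − 1/71)
       = 497 · 420/497 = 420.

420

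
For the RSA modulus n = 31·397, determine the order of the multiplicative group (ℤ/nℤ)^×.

For distinct primes, φ(pq) = (p−1)(q−1) = 30 × 396 = 11880.

11880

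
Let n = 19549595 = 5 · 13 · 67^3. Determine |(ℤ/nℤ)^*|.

14221152

φ(5) = 5 − 1 = 4.
φ(13) = 13 − 1 = 12.
φ(67^3) = 67^3 − 67^2 = 300763 − 4489 = 296274.
φ(19549595) = 4 × 12 × 296274 = 14221152.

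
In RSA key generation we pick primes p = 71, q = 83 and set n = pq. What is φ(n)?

φ(5893) = 5893 · (1 − 1/71) · (1 − 1/83)
       = 5893 · 5740/5893 = 5740.

5740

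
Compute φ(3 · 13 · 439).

φ(17121) = 17121 · (1 − 1/3) · (1 − 1/13) · (1 − 1/439)
       = 17121 · 10512/17121 = 10512.

10512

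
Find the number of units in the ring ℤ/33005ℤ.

21120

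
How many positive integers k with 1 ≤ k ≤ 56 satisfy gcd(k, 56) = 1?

56 = 2^3 · 7.
φ(56) = 56 · (1 − 1/2) · (1 − 1/7)
       = 56 · 6/14 = 24.

24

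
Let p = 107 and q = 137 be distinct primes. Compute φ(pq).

φ(pq) = (p−1)(q−1) = 106 · 136 = 14416.

14416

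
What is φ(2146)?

First factor: 2146 = 2 · 29 · 37.
φ(2) = 2 − 1 = 1.
φ(29) = 29 − 1 = 28.
φ(37) = 37 − 1 = 36.
φ(2146) = 1 × 28 × 36 = 1008.

1008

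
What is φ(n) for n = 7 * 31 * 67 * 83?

974160

φ(7) = 7 − 1 = 6.
φ(31) = 31 − 1 = 30.
φ(67) = 67 − 1 = 66.
φ(83) = 83 − 1 = 82.
φ(1206737) = 6 × 30 × 66 × 82 = 974160.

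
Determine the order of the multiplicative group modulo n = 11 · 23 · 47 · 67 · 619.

φ(11) = 11 − 1 = 10.
φ(23) = 23 − 1 = 22.
φ(47) = 47 − 1 = 46.
φ(67) = 67 − 1 = 66.
φ(619) = 619 − 1 = 618.
Multiply: 10 · 22 · 46 · 66 · 618 = 412774560.

412774560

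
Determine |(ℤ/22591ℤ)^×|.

20160

Factor 22591: 22591 = 19 × 29 × 41.
φ(22591) = 22591 · (1 − 1/19) · (1 − 1/29) · (1 − 1/41)
       = 22591 · 20160/22591 = 20160.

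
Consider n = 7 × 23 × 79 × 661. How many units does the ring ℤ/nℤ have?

φ(7) = 7 − 1 = 6.
φ(23) = 23 − 1 = 22.
φ(79) = 79 − 1 = 78.
φ(661) = 661 − 1 = 660.
Multiply: 6 · 22 · 78 · 660 = 6795360.

6795360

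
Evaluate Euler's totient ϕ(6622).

6622 = 2 × 7 × 11 × 43.
φ(2) = 2 − 1 = 1.
φ(7) = 7 − 1 = 6.
φ(11) = 11 − 1 = 10.
φ(43) = 43 − 1 = 42.
φ(6622) = 1 × 6 × 10 × 42 = 2520.

2520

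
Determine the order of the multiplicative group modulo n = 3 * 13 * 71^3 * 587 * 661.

3275424028800

φ(5416006961703) = 5416006961703 · (1 − 1/3) · (1 − 1/13) · (1 − 1/71) · (1 − 1/587) · (1 − 1/661)
       = 5416006961703 · 649756800/1074391383 = 3275424028800.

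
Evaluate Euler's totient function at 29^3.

23548

φ(29^3) = 29^2·(29−1) = 841·28 = 23548.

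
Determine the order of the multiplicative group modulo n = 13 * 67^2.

φ(13) = 13 − 1 = 12.
φ(67^2) = 67^2 − 67^1 = 4489 − 67 = 4422.
Since φ is multiplicative, φ(58357) = 12 · 4422 = 53064.

53064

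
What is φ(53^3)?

146068

φ(148877) = 148877 · (1 − 1/53)
       = 148877 · 52/53 = 146068.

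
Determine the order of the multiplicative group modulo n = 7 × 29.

168

φ(203) = 203 · (1 − 1/7) · (1 − 1/29)
       = 203 · 168/203 = 168.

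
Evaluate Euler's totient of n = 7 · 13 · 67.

φ(6097) = 6097 · (1 − 1/7) · (1 − 1/13) · (1 − 1/67)
       = 6097 · 4752/6097 = 4752.

4752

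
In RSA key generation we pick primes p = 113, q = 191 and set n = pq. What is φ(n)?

φ(n) = (p − 1)(q − 1) = (113−1)(191−1) = 112·190 = 21280.

21280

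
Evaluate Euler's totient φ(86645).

Factor 86645: 86645 = 5 × 13 × 31 × 43.
φ(5) = 5 − 1 = 4.
φ(13) = 13 − 1 = 12.
φ(31) = 31 − 1 = 30.
φ(43) = 43 − 1 = 42.
Multiply: 4 · 12 · 30 · 42 = 60480.

60480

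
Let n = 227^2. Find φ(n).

φ(227^2) = 227^1·(227−1) = 227·226 = 51302.

51302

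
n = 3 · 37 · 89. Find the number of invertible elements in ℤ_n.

6336

φ(9879) = 9879 · (1 − 1/3) · (1 − 1/37) · (1 − 1/89)
       = 9879 · 6336/9879 = 6336.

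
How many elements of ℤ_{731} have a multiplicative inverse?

672

Prime factorization: 731 = 17 * 43.
φ(17) = 17 − 1 = 16.
φ(43) = 43 − 1 = 42.
φ(731) = 16 × 42 = 672.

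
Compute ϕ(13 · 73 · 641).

φ(13) = 13 − 1 = 12.
φ(73) = 73 − 1 = 72.
φ(641) = 641 − 1 = 640.
Since φ is multiplicative, φ(608309) = 12 · 72 · 640 = 552960.

552960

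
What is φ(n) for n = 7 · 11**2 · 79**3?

φ(417604033) = 417604033 · (1 − 1/7) · (1 − 1/11) · (1 − 1/79)
       = 417604033 · 4680/6083 = 321286680.

321286680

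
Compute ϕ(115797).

67760

Prime factorization: 115797 = 3 × 11**3 × 29.
φ(3) = 3 − 1 = 2.
φ(11^3) = 11^2·(11−1) = 121·10 = 1210.
φ(29) = 29 − 1 = 28.
Since φ is multiplicative, φ(115797) = 2 · 1210 · 28 = 67760.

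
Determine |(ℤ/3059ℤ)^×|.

Prime factorization: 3059 = 7 · 19 · 23.
φ(3059) = 3059 · (1 − 1/7) · (1 − 1/19) · (1 − 1/23)
       = 3059 · 2376/3059 = 2376.

2376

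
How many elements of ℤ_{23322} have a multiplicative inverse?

Prime factorization: 23322 = 2 · 3 · 13^2 · 23.
φ(23322) = 23322 · (1 − 1/2) · (1 − 1/3) · (1 − 1/13) · (1 − 1/23)
       = 23322 · 528/1794 = 6864.

6864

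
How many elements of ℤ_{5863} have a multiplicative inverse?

4800

5863 = 11 · 13 · 41.
φ(5863) = 5863 · (1 − 1/11) · (1 − 1/13) · (1 − 1/41)
       = 5863 · 4800/5863 = 4800.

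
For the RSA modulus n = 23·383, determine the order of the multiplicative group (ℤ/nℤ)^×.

8404

For distinct primes, φ(pq) = (p−1)(q−1) = 22 × 382 = 8404.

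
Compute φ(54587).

44928

Factor 54587: 54587 = 13^2 · 17 · 19.
φ(54587) = 54587 · (1 − 1/13) · (1 − 1/17) · (1 − 1/19)
       = 54587 · 3456/4199 = 44928.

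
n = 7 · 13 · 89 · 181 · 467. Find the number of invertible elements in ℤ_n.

531463680

φ(7) = 7 − 1 = 6.
φ(13) = 13 − 1 = 12.
φ(89) = 89 − 1 = 88.
φ(181) = 181 − 1 = 180.
φ(467) = 467 − 1 = 466.
Multiply: 6 · 12 · 88 · 180 · 466 = 531463680.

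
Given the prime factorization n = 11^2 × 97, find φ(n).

10560

φ(11^2) = 11^1·(11−1) = 11·10 = 110.
φ(97) = 97 − 1 = 96.
φ(11737) = 110 × 96 = 10560.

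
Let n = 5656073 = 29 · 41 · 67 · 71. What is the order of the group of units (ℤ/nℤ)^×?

φ(5656073) = 5656073 · (1 − 1/29) · (1 − 1/41) · (1 − 1/67) · (1 − 1/71)
       = 5656073 · 5174400/5656073 = 5174400.

5174400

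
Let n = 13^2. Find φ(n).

φ(169) = 169 · (1 − 1/13)
       = 169 · 12/13 = 156.

156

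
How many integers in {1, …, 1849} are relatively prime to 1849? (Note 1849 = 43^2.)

φ(1849) = 1849 · (1 − 1/43)
       = 1849 · 42/43 = 1806.

1806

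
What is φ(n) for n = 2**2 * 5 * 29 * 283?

63168

φ(2^2) = 2^1·(2−1) = 2·1 = 2.
φ(5) = 5 − 1 = 4.
φ(29) = 29 − 1 = 28.
φ(283) = 283 − 1 = 282.
φ(164140) = 2 × 4 × 28 × 282 = 63168.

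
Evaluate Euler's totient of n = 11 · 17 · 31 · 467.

2236800

φ(11) = 11 − 1 = 10.
φ(17) = 17 − 1 = 16.
φ(31) = 31 − 1 = 30.
φ(467) = 467 − 1 = 466.
Multiply: 10 · 16 · 30 · 466 = 2236800.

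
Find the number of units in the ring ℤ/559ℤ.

504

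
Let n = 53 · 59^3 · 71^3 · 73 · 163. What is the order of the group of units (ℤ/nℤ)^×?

φ(53) = 53 − 1 = 52.
φ(59^3) = 59^3 − 59^2 = 205379 − 3481 = 201898.
φ(71^3) = 71^2·(71−1) = 5041·70 = 352870.
φ(73) = 73 − 1 = 72.
φ(163) = 163 − 1 = 162.
Multiply: 52 · 201898 · 352870 · 72 · 162 = 43211327538113280.

43211327538113280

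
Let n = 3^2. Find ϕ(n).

φ(9) = 9 · (1 − 1/3)
       = 9 · 2/3 = 6.

6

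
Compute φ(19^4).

123462

φ(130321) = 130321 · (1 − 1/19)
       = 130321 · 18/19 = 123462.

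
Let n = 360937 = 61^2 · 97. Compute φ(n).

351360

φ(61^2) = 61^2 − 61^1 = 3721 − 61 = 3660.
φ(97) = 97 − 1 = 96.
Since φ is multiplicative, φ(360937) = 3660 · 96 = 351360.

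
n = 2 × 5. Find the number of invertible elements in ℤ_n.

4

φ(2) = 2 − 1 = 1.
φ(5) = 5 − 1 = 4.
Multiply: 1 · 4 = 4.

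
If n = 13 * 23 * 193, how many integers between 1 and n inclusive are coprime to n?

50688

φ(13) = 13 − 1 = 12.
φ(23) = 23 − 1 = 22.
φ(193) = 193 − 1 = 192.
Multiply: 12 · 22 · 192 = 50688.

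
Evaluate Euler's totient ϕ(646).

646 = 2 · 17 · 19.
φ(646) = 646 · (1 − 1/2) · (1 − 1/17) · (1 − 1/19)
       = 646 · 288/646 = 288.

288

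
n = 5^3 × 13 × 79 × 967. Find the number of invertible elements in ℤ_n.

φ(5^3) = 5^3 − 5^2 = 125 − 25 = 100.
φ(13) = 13 − 1 = 12.
φ(79) = 79 − 1 = 78.
φ(967) = 967 − 1 = 966.
Multiply: 100 · 12 · 78 · 966 = 90417600.

90417600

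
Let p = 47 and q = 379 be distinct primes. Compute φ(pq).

For distinct primes, φ(pq) = (p−1)(q−1) = 46 × 378 = 17388.

17388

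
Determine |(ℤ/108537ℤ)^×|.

58080

108537 = 3 · 11**2 · 13 · 23.
φ(108537) = 108537 · (1 − 1/3) · (1 − 1/11) · (1 − 1/13) · (1 − 1/23)
       = 108537 · 5280/9867 = 58080.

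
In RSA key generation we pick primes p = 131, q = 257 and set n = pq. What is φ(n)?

33280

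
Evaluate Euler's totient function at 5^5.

φ(3125) = 3125 · (1 − 1/5)
       = 3125 · 4/5 = 2500.

2500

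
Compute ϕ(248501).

248501 = 11 · 19 · 29 · 41.
φ(248501) = 248501 · (1 − 1/11) · (1 − 1/19) · (1 − 1/29) · (1 − 1/41)
       = 248501 · 201600/248501 = 201600.

201600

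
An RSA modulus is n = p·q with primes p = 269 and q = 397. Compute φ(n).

φ(269) = 269 − 1 = 268.
φ(397) = 397 − 1 = 396.
Multiply: 268 · 396 = 106128.

106128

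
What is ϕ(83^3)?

φ(83^3) = 83^2·(83−1) = 6889·82 = 564898.

564898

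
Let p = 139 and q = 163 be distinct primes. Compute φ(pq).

φ(pq) = (p−1)(q−1) = 138 · 162 = 22356.

22356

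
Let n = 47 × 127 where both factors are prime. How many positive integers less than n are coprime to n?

5796

For distinct primes, φ(pq) = (p−1)(q−1) = 46 × 126 = 5796.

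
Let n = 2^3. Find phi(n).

4

φ(8) = 8 · (1 − 1/2)
       = 8 · 1/2 = 4.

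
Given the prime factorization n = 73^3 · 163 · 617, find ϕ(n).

φ(73^3) = 73^2·(73−1) = 5329·72 = 383688.
φ(163) = 163 − 1 = 162.
φ(617) = 617 − 1 = 616.
Since φ is multiplicative, φ(39123828707) = 383688 · 162 · 616 = 38288992896.

38288992896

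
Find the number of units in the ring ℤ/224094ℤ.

Factor 224094: 224094 = 2 * 3 * 13^3 * 17.
φ(224094) = 224094 · (1 − 1/2) · (1 − 1/3) · (1 − 1/13) · (1 − 1/17)
       = 224094 · 384/1326 = 64896.

64896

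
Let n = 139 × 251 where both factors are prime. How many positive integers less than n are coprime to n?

34500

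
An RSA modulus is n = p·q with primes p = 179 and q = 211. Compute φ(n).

37380

φ(37769) = 37769 · (1 − 1/179) · (1 − 1/211)
       = 37769 · 37380/37769 = 37380.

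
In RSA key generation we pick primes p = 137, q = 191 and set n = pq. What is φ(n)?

25840

φ(pq) = (p−1)(q−1) = 136 · 190 = 25840.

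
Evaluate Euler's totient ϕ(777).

First factor: 777 = 3 × 7 × 37.
φ(777) = 777 · (1 − 1/3) · (1 − 1/7) · (1 − 1/37)
       = 777 · 432/777 = 432.

432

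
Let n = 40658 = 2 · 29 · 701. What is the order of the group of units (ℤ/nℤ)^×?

19600

φ(40658) = 40658 · (1 − 1/2) · (1 − 1/29) · (1 − 1/701)
       = 40658 · 19600/40658 = 19600.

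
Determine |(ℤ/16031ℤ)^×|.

14080

Factor 16031: 16031 = 17 · 23 · 41.
φ(17) = 17 − 1 = 16.
φ(23) = 23 − 1 = 22.
φ(41) = 41 − 1 = 40.
Since φ is multiplicative, φ(16031) = 16 · 22 · 40 = 14080.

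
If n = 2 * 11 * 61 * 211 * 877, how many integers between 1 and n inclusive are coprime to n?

φ(2) = 2 − 1 = 1.
φ(11) = 11 − 1 = 10.
φ(61) = 61 − 1 = 60.
φ(211) = 211 − 1 = 210.
φ(877) = 877 − 1 = 876.
φ(248333074) = 1 × 10 × 60 × 210 × 876 = 110376000.

110376000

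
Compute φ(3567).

2240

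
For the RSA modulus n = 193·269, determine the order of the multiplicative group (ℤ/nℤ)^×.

51456

For distinct primes, φ(pq) = (p−1)(q−1) = 192 × 268 = 51456.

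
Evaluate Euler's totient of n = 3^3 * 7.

φ(3^3) = 3^3 − 3^2 = 27 − 9 = 18.
φ(7) = 7 − 1 = 6.
φ(189) = 18 × 6 = 108.

108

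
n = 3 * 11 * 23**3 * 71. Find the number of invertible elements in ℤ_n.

φ(3) = 3 − 1 = 2.
φ(11) = 11 − 1 = 10.
φ(23^3) = 23^2·(23−1) = 529·22 = 11638.
φ(71) = 71 − 1 = 70.
φ(28507281) = 2 × 10 × 11638 × 70 = 16293200.

16293200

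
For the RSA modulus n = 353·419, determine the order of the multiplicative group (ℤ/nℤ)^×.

147136

φ(147907) = 147907 · (1 − 1/353) · (1 − 1/419)
       = 147907 · 147136/147907 = 147136.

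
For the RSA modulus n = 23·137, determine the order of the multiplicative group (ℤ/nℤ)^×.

2992

For distinct primes, φ(pq) = (p−1)(q−1) = 22 × 136 = 2992.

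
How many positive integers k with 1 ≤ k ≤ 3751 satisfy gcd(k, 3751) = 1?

Factor 3751: 3751 = 11**2 · 31.
φ(11^2) = 11^2 − 11^1 = 121 − 11 = 110.
φ(31) = 31 − 1 = 30.
φ(3751) = 110 × 30 = 3300.

3300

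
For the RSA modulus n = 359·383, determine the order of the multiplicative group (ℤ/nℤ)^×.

136756

φ(n) = (p − 1)(q − 1) = (359−1)(383−1) = 358·382 = 136756.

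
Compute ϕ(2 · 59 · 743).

43036

φ(2) = 2 − 1 = 1.
φ(59) = 59 − 1 = 58.
φ(743) = 743 − 1 = 742.
Multiply: 1 · 58 · 742 = 43036.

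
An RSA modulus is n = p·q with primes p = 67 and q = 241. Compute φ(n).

15840

φ(67) = 67 − 1 = 66.
φ(241) = 241 − 1 = 240.
Multiply: 66 · 240 = 15840.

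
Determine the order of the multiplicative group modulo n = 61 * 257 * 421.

6451200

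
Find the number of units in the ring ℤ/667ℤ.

616

Prime factorization: 667 = 23 × 29.
φ(23) = 23 − 1 = 22.
φ(29) = 29 − 1 = 28.
φ(667) = 22 × 28 = 616.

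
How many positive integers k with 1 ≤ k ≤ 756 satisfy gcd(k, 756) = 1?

First factor: 756 = 2**2 × 3**3 × 7.
φ(756) = 756 · (1 − 1/2) · (1 − 1/3) · (1 − 1/7)
       = 756 · 12/42 = 216.

216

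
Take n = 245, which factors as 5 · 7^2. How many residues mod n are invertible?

168

φ(5) = 5 − 1 = 4.
φ(7^2) = 7^1·(7−1) = 7·6 = 42.
Since φ is multiplicative, φ(245) = 4 · 42 = 168.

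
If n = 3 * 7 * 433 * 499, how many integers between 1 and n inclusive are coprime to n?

2581632

φ(3) = 3 − 1 = 2.
φ(7) = 7 − 1 = 6.
φ(433) = 433 − 1 = 432.
φ(499) = 499 − 1 = 498.
Multiply: 2 · 6 · 432 · 498 = 2581632.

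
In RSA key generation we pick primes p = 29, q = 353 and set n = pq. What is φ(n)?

For distinct primes, φ(pq) = (p−1)(q−1) = 28 × 352 = 9856.

9856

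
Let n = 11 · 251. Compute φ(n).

2500

φ(2761) = 2761 · (1 − 1/11) · (1 − 1/251)
       = 2761 · 2500/2761 = 2500.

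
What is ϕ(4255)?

3168

First factor: 4255 = 5 * 23 * 37.
φ(5) = 5 − 1 = 4.
φ(23) = 23 − 1 = 22.
φ(37) = 37 − 1 = 36.
Multiply: 4 · 22 · 36 = 3168.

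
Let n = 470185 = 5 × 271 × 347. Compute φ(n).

φ(470185) = 470185 · (1 − 1/5) · (1 − 1/271) · (1 − 1/347)
       = 470185 · 373680/470185 = 373680.

373680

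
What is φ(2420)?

880

Prime factorization: 2420 = 2**2 · 5 · 11**2.
φ(2420) = 2420 · (1 − 1/2) · (1 − 1/5) · (1 − 1/11)
       = 2420 · 40/110 = 880.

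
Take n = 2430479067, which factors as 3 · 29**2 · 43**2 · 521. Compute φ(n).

φ(2430479067) = 2430479067 · (1 − 1/3) · (1 − 1/29) · (1 − 1/43) · (1 − 1/521)
       = 2430479067 · 1223040/1949061 = 1525130880.

1525130880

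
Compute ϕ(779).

Factor 779: 779 = 19 * 41.
φ(779) = 779 · (1 − 1/19) · (1 − 1/41)
       = 779 · 720/779 = 720.

720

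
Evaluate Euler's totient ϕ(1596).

First factor: 1596 = 2**2 · 3 · 7 · 19.
φ(2^2) = 2^1·(2−1) = 2·1 = 2.
φ(3) = 3 − 1 = 2.
φ(7) = 7 − 1 = 6.
φ(19) = 19 − 1 = 18.
Multiply: 2 · 2 · 6 · 18 = 432.

432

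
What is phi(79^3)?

φ(79^3) = 79^2·(79−1) = 6241·78 = 486798.

486798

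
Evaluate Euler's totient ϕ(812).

336

812 = 2^2 · 7 · 29.
φ(2^2) = 2^2 − 2^1 = 4 − 2 = 2.
φ(7) = 7 − 1 = 6.
φ(29) = 29 − 1 = 28.
Since φ is multiplicative, φ(812) = 2 · 6 · 28 = 336.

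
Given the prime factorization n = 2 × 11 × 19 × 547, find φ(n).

φ(2) = 2 − 1 = 1.
φ(11) = 11 − 1 = 10.
φ(19) = 19 − 1 = 18.
φ(547) = 547 − 1 = 546.
Since φ is multiplicative, φ(228646) = 1 · 10 · 18 · 546 = 98280.

98280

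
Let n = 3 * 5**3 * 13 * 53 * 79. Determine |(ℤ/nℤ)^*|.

φ(3) = 3 − 1 = 2.
φ(5^3) = 5^2·(5−1) = 25·4 = 100.
φ(13) = 13 − 1 = 12.
φ(53) = 53 − 1 = 52.
φ(79) = 79 − 1 = 78.
φ(20411625) = 2 × 100 × 12 × 52 × 78 = 9734400.

9734400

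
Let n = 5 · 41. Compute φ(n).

160

φ(5) = 5 − 1 = 4.
φ(41) = 41 − 1 = 40.
φ(205) = 4 × 40 = 160.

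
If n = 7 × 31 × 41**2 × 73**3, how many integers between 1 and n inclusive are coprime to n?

113264697600

φ(7) = 7 − 1 = 6.
φ(31) = 31 − 1 = 30.
φ(41^2) = 41^1·(41−1) = 41·40 = 1640.
φ(73^3) = 73^3 − 73^2 = 389017 − 5329 = 383688.
Multiply: 6 · 30 · 1640 · 383688 = 113264697600.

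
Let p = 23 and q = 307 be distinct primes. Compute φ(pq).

φ(n) = (p − 1)(q − 1) = (23−1)(307−1) = 22·306 = 6732.

6732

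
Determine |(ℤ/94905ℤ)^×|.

46656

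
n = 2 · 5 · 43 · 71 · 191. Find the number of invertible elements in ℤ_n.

φ(5831230) = 5831230 · (1 − 1/2) · (1 − 1/5) · (1 − 1/43) · (1 − 1/71) · (1 − 1/191)
       = 5831230 · 2234400/5831230 = 2234400.

2234400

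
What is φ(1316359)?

1316359 = 11^3 · 23 · 43.
φ(1316359) = 1316359 · (1 − 1/11) · (1 − 1/23) · (1 − 1/43)
       = 1316359 · 9240/10879 = 1118040.

1118040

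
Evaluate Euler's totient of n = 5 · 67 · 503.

φ(5) = 5 − 1 = 4.
φ(67) = 67 − 1 = 66.
φ(503) = 503 − 1 = 502.
Multiply: 4 · 66 · 502 = 132528.

132528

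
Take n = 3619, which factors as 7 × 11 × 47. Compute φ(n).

φ(3619) = 3619 · (1 − 1/7) · (1 − 1/11) · (1 − 1/47)
       = 3619 · 2760/3619 = 2760.

2760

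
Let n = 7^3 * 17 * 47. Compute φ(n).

φ(7^3) = 7^3 − 7^2 = 343 − 49 = 294.
φ(17) = 17 − 1 = 16.
φ(47) = 47 − 1 = 46.
Since φ is multiplicative, φ(274057) = 294 · 16 · 46 = 216384.

216384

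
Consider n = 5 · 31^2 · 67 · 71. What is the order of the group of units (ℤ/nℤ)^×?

φ(22857385) = 22857385 · (1 − 1/5) · (1 − 1/31) · (1 − 1/67) · (1 − 1/71)
       = 22857385 · 554400/737335 = 17186400.

17186400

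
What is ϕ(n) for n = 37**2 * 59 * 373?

28739232

φ(30127583) = 30127583 · (1 − 1/37) · (1 − 1/59) · (1 − 1/373)
       = 30127583 · 776736/814259 = 28739232.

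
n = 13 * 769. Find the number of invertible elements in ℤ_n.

9216

φ(13) = 13 − 1 = 12.
φ(769) = 769 − 1 = 768.
Since φ is multiplicative, φ(9997) = 12 · 768 = 9216.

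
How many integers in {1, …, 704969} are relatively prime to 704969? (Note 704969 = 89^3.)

φ(704969) = 704969 · (1 − 1/89)
       = 704969 · 88/89 = 697048.

697048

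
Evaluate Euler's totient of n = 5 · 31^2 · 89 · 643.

210165120

φ(5) = 5 − 1 = 4.
φ(31^2) = 31^1·(31−1) = 31·30 = 930.
φ(89) = 89 − 1 = 88.
φ(643) = 643 − 1 = 642.
φ(274975735) = 4 × 930 × 88 × 642 = 210165120.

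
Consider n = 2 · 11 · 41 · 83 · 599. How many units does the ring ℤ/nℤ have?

19614400

φ(2) = 2 − 1 = 1.
φ(11) = 11 − 1 = 10.
φ(41) = 41 − 1 = 40.
φ(83) = 83 − 1 = 82.
φ(599) = 599 − 1 = 598.
φ(44844734) = 1 × 10 × 40 × 82 × 598 = 19614400.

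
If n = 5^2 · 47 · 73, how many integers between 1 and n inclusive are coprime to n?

66240

φ(85775) = 85775 · (1 − 1/5) · (1 − 1/47) · (1 − 1/73)
       = 85775 · 13248/17155 = 66240.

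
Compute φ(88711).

Factor 88711: 88711 = 7 · 19 · 23 · 29.
φ(7) = 7 − 1 = 6.
φ(19) = 19 − 1 = 18.
φ(23) = 23 − 1 = 22.
φ(29) = 29 − 1 = 28.
Since φ is multiplicative, φ(88711) = 6 · 18 · 22 · 28 = 66528.

66528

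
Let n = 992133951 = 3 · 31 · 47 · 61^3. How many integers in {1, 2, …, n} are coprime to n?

φ(3) = 3 − 1 = 2.
φ(31) = 31 − 1 = 30.
φ(47) = 47 − 1 = 46.
φ(61^3) = 61^2·(61−1) = 3721·60 = 223260.
Multiply: 2 · 30 · 46 · 223260 = 616197600.

616197600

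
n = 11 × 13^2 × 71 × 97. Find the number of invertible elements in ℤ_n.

10483200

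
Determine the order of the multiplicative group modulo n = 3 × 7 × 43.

504

φ(903) = 903 · (1 − 1/3) · (1 − 1/7) · (1 − 1/43)
       = 903 · 504/903 = 504.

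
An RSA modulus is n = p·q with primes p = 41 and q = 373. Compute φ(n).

14880

For distinct primes, φ(pq) = (p−1)(q−1) = 40 × 372 = 14880.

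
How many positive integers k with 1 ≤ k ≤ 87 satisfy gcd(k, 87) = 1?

87 = 3 · 29.
φ(3) = 3 − 1 = 2.
φ(29) = 29 − 1 = 28.
φ(87) = 2 × 28 = 56.

56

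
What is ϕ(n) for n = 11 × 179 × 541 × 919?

882381600

φ(11) = 11 − 1 = 10.
φ(179) = 179 − 1 = 178.
φ(541) = 541 − 1 = 540.
φ(919) = 919 − 1 = 918.
Since φ is multiplicative, φ(978945451) = 10 · 178 · 540 · 918 = 882381600.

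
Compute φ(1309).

1309 = 7 · 11 · 17.
φ(7) = 7 − 1 = 6.
φ(11) = 11 − 1 = 10.
φ(17) = 17 − 1 = 16.
φ(1309) = 6 × 10 × 16 = 960.

960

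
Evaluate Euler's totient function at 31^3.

φ(29791) = 29791 · (1 − 1/31)
       = 29791 · 30/31 = 28830.

28830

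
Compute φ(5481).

5481 = 3**3 · 7 · 29.
φ(5481) = 5481 · (1 − 1/3) · (1 − 1/7) · (1 − 1/29)
       = 5481 · 336/609 = 3024.

3024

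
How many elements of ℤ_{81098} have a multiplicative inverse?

81098 = 2 · 23 · 41 · 43.
φ(2) = 2 − 1 = 1.
φ(23) = 23 − 1 = 22.
φ(41) = 41 − 1 = 40.
φ(43) = 43 − 1 = 42.
Multiply: 1 · 22 · 40 · 42 = 36960.

36960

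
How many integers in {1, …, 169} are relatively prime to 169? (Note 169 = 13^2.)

φ(13^2) = 13^2 − 13^1 = 169 − 13 = 156.

156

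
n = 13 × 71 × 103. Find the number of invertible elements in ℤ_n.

85680

φ(95069) = 95069 · (1 − 1/13) · (1 − 1/71) · (1 − 1/103)
       = 95069 · 85680/95069 = 85680.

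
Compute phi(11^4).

13310

φ(14641) = 14641 · (1 − 1/11)
       = 14641 · 10/11 = 13310.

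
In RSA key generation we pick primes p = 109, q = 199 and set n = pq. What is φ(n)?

21384

φ(pq) = (p−1)(q−1) = 108 · 198 = 21384.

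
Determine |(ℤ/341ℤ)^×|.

300

Prime factorization: 341 = 11 · 31.
φ(341) = 341 · (1 − 1/11) · (1 − 1/31)
       = 341 · 300/341 = 300.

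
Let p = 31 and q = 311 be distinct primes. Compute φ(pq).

For distinct primes, φ(pq) = (p−1)(q−1) = 30 × 310 = 9300.

9300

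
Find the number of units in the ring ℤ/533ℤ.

533 = 13 · 41.
φ(533) = 533 · (1 − 1/13) · (1 − 1/41)
       = 533 · 480/533 = 480.

480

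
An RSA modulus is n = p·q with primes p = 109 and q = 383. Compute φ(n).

φ(41747) = 41747 · (1 − 1/109) · (1 − 1/383)
       = 41747 · 41256/41747 = 41256.

41256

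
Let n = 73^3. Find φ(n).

383688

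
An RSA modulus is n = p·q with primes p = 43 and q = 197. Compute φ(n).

8232

φ(pq) = (p−1)(q−1) = 42 · 196 = 8232.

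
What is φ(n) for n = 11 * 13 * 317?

37920

φ(11) = 11 − 1 = 10.
φ(13) = 13 − 1 = 12.
φ(317) = 317 − 1 = 316.
Since φ is multiplicative, φ(45331) = 10 · 12 · 316 = 37920.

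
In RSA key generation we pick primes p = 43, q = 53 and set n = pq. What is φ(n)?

2184

φ(n) = (p − 1)(q − 1) = (43−1)(53−1) = 42·52 = 2184.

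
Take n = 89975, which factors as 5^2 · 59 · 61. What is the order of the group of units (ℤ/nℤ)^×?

69600

φ(5^2) = 5^2 − 5^1 = 25 − 5 = 20.
φ(59) = 59 − 1 = 58.
φ(61) = 61 − 1 = 60.
Since φ is multiplicative, φ(89975) = 20 · 58 · 60 = 69600.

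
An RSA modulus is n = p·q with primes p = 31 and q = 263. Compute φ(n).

φ(31) = 31 − 1 = 30.
φ(263) = 263 − 1 = 262.
φ(8153) = 30 × 262 = 7860.

7860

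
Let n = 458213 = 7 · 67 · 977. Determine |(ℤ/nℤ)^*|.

386496

φ(7) = 7 − 1 = 6.
φ(67) = 67 − 1 = 66.
φ(977) = 977 − 1 = 976.
Multiply: 6 · 66 · 976 = 386496.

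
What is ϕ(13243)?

13243 = 17 * 19 * 41.
φ(13243) = 13243 · (1 − 1/17) · (1 − 1/19) · (1 − 1/41)
       = 13243 · 11520/13243 = 11520.

11520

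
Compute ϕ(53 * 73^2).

273312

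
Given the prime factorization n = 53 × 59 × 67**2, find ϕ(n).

13336752

φ(53) = 53 − 1 = 52.
φ(59) = 59 − 1 = 58.
φ(67^2) = 67^2 − 67^1 = 4489 − 67 = 4422.
Multiply: 52 · 58 · 4422 = 13336752.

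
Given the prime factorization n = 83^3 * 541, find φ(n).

φ(83^3) = 83^2·(83−1) = 6889·82 = 564898.
φ(541) = 541 − 1 = 540.
φ(309336767) = 564898 × 540 = 305044920.

305044920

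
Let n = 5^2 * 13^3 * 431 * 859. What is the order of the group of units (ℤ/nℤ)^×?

14964206400

φ(20334827825) = 20334827825 · (1 − 1/5) · (1 − 1/13) · (1 − 1/431) · (1 − 1/859)
       = 20334827825 · 17709120/24064885 = 14964206400.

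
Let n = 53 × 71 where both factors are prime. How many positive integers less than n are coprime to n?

φ(3763) = 3763 · (1 − 1/53) · (1 − 1/71)
       = 3763 · 3640/3763 = 3640.

3640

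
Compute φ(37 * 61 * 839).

1810080

φ(1893623) = 1893623 · (1 − 1/37) · (1 − 1/61) · (1 − 1/839)
       = 1893623 · 1810080/1893623 = 1810080.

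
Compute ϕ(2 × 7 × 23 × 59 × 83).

φ(2) = 2 − 1 = 1.
φ(7) = 7 − 1 = 6.
φ(23) = 23 − 1 = 22.
φ(59) = 59 − 1 = 58.
φ(83) = 83 − 1 = 82.
φ(1576834) = 1 × 6 × 22 × 58 × 82 = 627792.

627792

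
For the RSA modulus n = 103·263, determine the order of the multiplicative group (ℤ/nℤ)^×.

For distinct primes, φ(pq) = (p−1)(q−1) = 102 × 262 = 26724.

26724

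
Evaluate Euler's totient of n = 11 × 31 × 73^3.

115106400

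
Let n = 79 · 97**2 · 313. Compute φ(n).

226616832

φ(232656343) = 232656343 · (1 − 1/79) · (1 − 1/97) · (1 − 1/313)
       = 232656343 · 2336256/2398519 = 226616832.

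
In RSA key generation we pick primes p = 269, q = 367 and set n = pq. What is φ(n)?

φ(98723) = 98723 · (1 − 1/269) · (1 − 1/367)
       = 98723 · 98088/98723 = 98088.

98088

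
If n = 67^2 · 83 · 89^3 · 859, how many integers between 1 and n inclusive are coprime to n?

φ(67^2) = 67^1·(67−1) = 67·66 = 4422.
φ(83) = 83 − 1 = 82.
φ(89^3) = 89^3 − 89^2 = 704969 − 7921 = 697048.
φ(859) = 859 − 1 = 858.
Since φ is multiplicative, φ(225626902645777) = 4422 · 82 · 697048 · 858 = 216861553187136.

216861553187136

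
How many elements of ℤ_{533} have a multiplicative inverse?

Prime factorization: 533 = 13 · 41.
φ(13) = 13 − 1 = 12.
φ(41) = 41 − 1 = 40.
Multiply: 12 · 40 = 480.

480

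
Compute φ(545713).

Factor 545713: 545713 = 7**3 × 37 × 43.
φ(7^3) = 7^2·(7−1) = 49·6 = 294.
φ(37) = 37 − 1 = 36.
φ(43) = 43 − 1 = 42.
φ(545713) = 294 × 36 × 42 = 444528.

444528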